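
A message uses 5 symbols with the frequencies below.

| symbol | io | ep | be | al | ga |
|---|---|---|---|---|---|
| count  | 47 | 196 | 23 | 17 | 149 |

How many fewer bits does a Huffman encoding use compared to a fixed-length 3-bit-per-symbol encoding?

Fixed-length: 3 bits × 432 symbols = 1296 bits.
Huffman merges:
al(17) + be(23) → 40
40 + io(47) → 87
87 + ga(149) → 236
ep(196) + 236 → 432
Huffman total = 40 + 87 + 236 + 432 = 795 bits.
Saving = 1296 − 795 = 501 bits.

501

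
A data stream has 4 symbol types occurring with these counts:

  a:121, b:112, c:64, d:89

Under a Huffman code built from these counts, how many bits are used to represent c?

Huffman merges, smallest pair first:
merge c(64) and d(89): 153
merge b(112) and a(121): 233
merge 153 and 233: 386
c sits 2 levels below the root, so its codeword is 2 bits.

2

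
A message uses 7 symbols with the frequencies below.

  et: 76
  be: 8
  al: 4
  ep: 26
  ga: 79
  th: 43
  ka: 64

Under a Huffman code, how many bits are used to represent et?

Build the tree from the bottom:
merge al(4) and be(8): 12
merge 12 and ep(26): 38
merge 38 and th(43): 81
merge ka(64) and et(76): 140
merge ga(79) and 81: 160
merge 140 and 160: 300
The subtree containing et is merged 2 times, so code length = 2.

2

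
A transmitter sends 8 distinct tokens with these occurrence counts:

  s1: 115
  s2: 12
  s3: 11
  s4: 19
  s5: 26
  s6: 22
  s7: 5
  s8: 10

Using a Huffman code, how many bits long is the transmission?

Greedily combine the two least-frequent nodes:
merge s7(5) and s8(10): 15
merge s3(11) and s2(12): 23
merge 15 and s4(19): 34
merge s6(22) and 23: 45
merge s5(26) and 34: 60
merge 45 and 60: 105
merge 105 and s1(115): 220
The encoded length is the sum of every internal node's weight: 15 + 23 + 34 + 45 + 60 + 105 + 220 = 502 bits.

502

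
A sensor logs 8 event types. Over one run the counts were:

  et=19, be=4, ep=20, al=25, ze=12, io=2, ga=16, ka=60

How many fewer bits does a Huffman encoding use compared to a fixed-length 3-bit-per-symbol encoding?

62

Fixed-length: 3 bits × 158 symbols = 474 bits.
Huffman merges:
io(2) + be(4) → 6
6 + ze(12) → 18
ga(16) + 18 → 34
et(19) + ep(20) → 39
al(25) + 34 → 59
39 + 59 → 98
ka(60) + 98 → 158
Huffman total = 6 + 18 + 34 + 39 + 59 + 98 + 158 = 412 bits.
Saving = 474 − 412 = 62 bits.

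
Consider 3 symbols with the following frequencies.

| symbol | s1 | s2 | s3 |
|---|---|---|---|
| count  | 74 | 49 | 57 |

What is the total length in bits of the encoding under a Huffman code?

286

Build the Huffman tree bottom-up:
combine s2(49), s3(57) → 106
combine s1(74), 106 → 180
Each symbol's bit-cost is frequency × depth; summing gives 286 bits (equivalently 106 + 180).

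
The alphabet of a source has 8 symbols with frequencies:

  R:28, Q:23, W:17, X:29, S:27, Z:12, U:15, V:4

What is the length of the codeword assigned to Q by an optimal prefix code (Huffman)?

Repeatedly merge the two smallest:
merge V(4) and Z(12): 16
merge U(15) and 16: 31
merge W(17) and Q(23): 40
merge S(27) and R(28): 55
merge X(29) and 31: 60
merge 40 and 55: 95
merge 60 and 95: 155
Q sits 3 levels below the root, so its codeword is 3 bits.

3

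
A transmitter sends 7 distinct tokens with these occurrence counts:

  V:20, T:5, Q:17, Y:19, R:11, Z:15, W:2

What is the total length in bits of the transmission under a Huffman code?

Greedily combine the two least-frequent nodes:
combine W(2), T(5) → 7
combine 7, R(11) → 18
combine Z(15), Q(17) → 32
combine 18, Y(19) → 37
combine V(20), 32 → 52
combine 37, 52 → 89
Each symbol's bit-cost is frequency × depth; summing gives 235 bits (equivalently 7 + 18 + 32 + 37 + 52 + 89).

235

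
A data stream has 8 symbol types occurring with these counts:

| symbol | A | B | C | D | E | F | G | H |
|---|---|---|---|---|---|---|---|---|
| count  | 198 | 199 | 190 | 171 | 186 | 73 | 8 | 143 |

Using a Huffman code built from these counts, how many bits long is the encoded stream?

Greedily combine the two least-frequent nodes:
merge G(8) and F(73): 81
merge 81 and H(143): 224
merge D(171) and E(186): 357
merge C(190) and A(198): 388
merge B(199) and 224: 423
merge 357 and 388: 745
merge 423 and 745: 1168
Total encoded bits = sum of merged weights = 81 + 224 + 357 + 388 + 423 + 745 + 1168 = 3386.

3386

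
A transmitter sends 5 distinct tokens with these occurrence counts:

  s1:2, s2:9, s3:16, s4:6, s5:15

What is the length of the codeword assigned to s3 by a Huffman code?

Huffman merges, smallest pair first:
combine s1(2), s4(6) → 8
combine 8, s2(9) → 17
combine s5(15), s3(16) → 31
combine 17, 31 → 48
s3 sits 2 levels below the root, so its codeword is 2 bits.

2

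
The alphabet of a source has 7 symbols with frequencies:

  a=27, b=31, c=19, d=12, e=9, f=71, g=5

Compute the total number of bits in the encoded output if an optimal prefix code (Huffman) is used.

Greedily combine the two least-frequent nodes:
g(5) + e(9) → 14
d(12) + 14 → 26
c(19) + 26 → 45
a(27) + b(31) → 58
45 + 58 → 103
f(71) + 103 → 174
The encoded length is the sum of every internal node's weight: 14 + 26 + 45 + 58 + 103 + 174 = 420 bits.

420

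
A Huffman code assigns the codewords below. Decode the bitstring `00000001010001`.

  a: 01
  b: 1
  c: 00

cccaaca

Read left to right; each codeword is recognised as soon as it completes (prefix code):
  00→c | 00→c | 00→c | 01→a | 01→a | 00→c | 01→a
Decoded message: cccaaca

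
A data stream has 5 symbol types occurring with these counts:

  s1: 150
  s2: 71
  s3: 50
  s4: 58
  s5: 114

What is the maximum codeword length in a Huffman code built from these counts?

Merge the two lowest-weight nodes at each step:
s3(50) + s4(58) → 108
s2(71) + 108 → 179
s5(114) + s1(150) → 264
179 + 264 → 443
The first pair merged (s3, s4) ends up deepest, at depth 3.

3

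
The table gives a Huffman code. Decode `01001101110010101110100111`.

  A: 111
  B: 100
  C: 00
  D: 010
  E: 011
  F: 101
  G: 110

Read left to right; each codeword is recognised as soon as it completes (prefix code):
  010→D | 011→E | 011→E | 100→B | 101→F | 011→E | 101→F | 00→C | 111→A
Decoded message: DEEBFEFCA

DEEBFEFCA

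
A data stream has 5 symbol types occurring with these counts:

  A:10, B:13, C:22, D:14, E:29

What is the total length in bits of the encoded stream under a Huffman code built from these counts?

199

Build the Huffman tree bottom-up:
combine A(10), B(13) → 23
combine D(14), C(22) → 36
combine 23, E(29) → 52
combine 36, 52 → 88
The encoded length is the sum of every internal node's weight: 23 + 36 + 52 + 88 = 199 bits.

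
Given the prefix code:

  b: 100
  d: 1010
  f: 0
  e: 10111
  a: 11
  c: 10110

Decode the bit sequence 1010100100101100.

Read left to right; each codeword is recognised as soon as it completes (prefix code):
  1010→d | 100→b | 100→b | 10110→c | 0→f
Decoded message: dbbcf

dbbcf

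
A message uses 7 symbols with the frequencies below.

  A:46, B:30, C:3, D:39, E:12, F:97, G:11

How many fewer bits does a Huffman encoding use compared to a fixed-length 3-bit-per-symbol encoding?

Fixed-length: 3 bits × 238 symbols = 714 bits.
Huffman merges:
combine C(3), G(11) → 14
combine E(12), 14 → 26
combine 26, B(30) → 56
combine D(39), A(46) → 85
combine 56, 85 → 141
combine F(97), 141 → 238
Huffman total = 14 + 26 + 56 + 85 + 141 + 238 = 560 bits.
Saving = 714 − 560 = 154 bits.

154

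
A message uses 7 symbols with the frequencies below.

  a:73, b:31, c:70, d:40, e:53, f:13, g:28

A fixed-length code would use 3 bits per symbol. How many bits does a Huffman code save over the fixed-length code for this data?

102

Fixed-length: 3 bits × 308 symbols = 924 bits.
Huffman merges:
merge f(13) and g(28): 41
merge b(31) and d(40): 71
merge 41 and e(53): 94
merge c(70) and 71: 141
merge a(73) and 94: 167
merge 141 and 167: 308
Huffman total = 41 + 71 + 94 + 141 + 167 + 308 = 822 bits.
Saving = 924 − 822 = 102 bits.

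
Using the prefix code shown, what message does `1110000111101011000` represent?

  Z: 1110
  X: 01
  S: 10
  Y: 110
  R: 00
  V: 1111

Read left to right; each codeword is recognised as soon as it completes (prefix code):
  1110→Z | 00→R | 01→X | 1110→Z | 10→S | 110→Y | 00→R
Decoded message: ZRXZSYR

ZRXZSYR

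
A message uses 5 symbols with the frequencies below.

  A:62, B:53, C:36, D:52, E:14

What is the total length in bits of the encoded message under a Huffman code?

Greedily combine the two least-frequent nodes:
combine E(14), C(36) → 50
combine 50, D(52) → 102
combine B(53), A(62) → 115
combine 102, 115 → 217
Total encoded bits = sum of merged weights = 50 + 102 + 115 + 217 = 484.

484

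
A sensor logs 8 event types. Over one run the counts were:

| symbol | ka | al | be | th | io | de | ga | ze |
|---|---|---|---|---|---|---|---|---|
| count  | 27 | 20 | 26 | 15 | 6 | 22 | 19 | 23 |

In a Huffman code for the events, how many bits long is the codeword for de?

3

Build the tree from the bottom:
merge io(6) and th(15): 21
merge ga(19) and al(20): 39
merge 21 and de(22): 43
merge ze(23) and be(26): 49
merge ka(27) and 39: 66
merge 43 and 49: 92
merge 66 and 92: 158
de sits 3 levels below the root, so its codeword is 3 bits.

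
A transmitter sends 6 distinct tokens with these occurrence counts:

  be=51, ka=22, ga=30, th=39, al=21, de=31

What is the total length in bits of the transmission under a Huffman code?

492

Build the Huffman tree bottom-up:
combine al(21), ka(22) → 43
combine ga(30), de(31) → 61
combine th(39), 43 → 82
combine be(51), 61 → 112
combine 82, 112 → 194
Total encoded bits = sum of merged weights = 43 + 61 + 82 + 112 + 194 = 492.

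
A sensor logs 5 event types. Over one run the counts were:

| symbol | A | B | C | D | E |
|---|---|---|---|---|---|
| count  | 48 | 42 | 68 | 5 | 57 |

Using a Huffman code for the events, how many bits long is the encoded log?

487

Build the Huffman tree bottom-up:
merge D(5) and B(42): 47
merge 47 and A(48): 95
merge E(57) and C(68): 125
merge 95 and 125: 220
Total encoded bits = sum of merged weights = 47 + 95 + 125 + 220 = 487.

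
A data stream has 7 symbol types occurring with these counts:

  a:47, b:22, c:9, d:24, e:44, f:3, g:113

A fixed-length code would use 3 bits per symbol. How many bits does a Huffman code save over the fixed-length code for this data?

180

Fixed-length: 3 bits × 262 symbols = 786 bits.
Huffman merges:
f(3) + c(9) → 12
12 + b(22) → 34
d(24) + 34 → 58
e(44) + a(47) → 91
58 + 91 → 149
g(113) + 149 → 262
Huffman total = 12 + 34 + 58 + 91 + 149 + 262 = 606 bits.
Saving = 786 − 606 = 180 bits.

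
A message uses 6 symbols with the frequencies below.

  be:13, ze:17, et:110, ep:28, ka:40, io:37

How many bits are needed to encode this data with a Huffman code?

545

Greedily combine the two least-frequent nodes:
merge be(13) and ze(17): 30
merge ep(28) and 30: 58
merge io(37) and ka(40): 77
merge 58 and 77: 135
merge et(110) and 135: 245
The encoded length is the sum of every internal node's weight: 30 + 58 + 77 + 135 + 245 = 545 bits.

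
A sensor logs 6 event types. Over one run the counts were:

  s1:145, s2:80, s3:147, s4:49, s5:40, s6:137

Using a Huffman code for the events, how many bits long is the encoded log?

Build the Huffman tree bottom-up:
merge s5(40) and s4(49): 89
merge s2(80) and 89: 169
merge s6(137) and s1(145): 282
merge s3(147) and 169: 316
merge 282 and 316: 598
Total encoded bits = sum of merged weights = 89 + 169 + 282 + 316 + 598 = 1454.

1454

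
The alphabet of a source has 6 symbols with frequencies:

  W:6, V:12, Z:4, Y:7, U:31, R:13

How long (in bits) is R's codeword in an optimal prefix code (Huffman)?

3

Huffman merges, smallest pair first:
merge Z(4) and W(6): 10
merge Y(7) and 10: 17
merge V(12) and R(13): 25
merge 17 and 25: 42
merge U(31) and 42: 73
The subtree containing R is merged 3 times, so code length = 3.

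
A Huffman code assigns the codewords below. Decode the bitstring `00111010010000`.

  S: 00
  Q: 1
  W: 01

SQQQWSQSS

Read left to right; each codeword is recognised as soon as it completes (prefix code):
  00→S | 1→Q | 1→Q | 1→Q | 01→W | 00→S | 1→Q | 00→S | 00→S
Decoded message: SQQQWSQSS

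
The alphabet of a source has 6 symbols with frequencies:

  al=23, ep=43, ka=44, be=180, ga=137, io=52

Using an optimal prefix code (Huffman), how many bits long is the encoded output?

Merge the two smallest weights repeatedly:
combine al(23), ep(43) → 66
combine ka(44), io(52) → 96
combine 66, 96 → 162
combine ga(137), 162 → 299
combine be(180), 299 → 479
Each symbol's bit-cost is frequency × depth; summing gives 1102 bits (equivalently 66 + 96 + 162 + 299 + 479).

1102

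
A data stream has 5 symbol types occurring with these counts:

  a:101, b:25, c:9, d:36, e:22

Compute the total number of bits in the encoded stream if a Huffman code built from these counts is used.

Greedily combine the two least-frequent nodes:
merge c(9) and e(22): 31
merge b(25) and 31: 56
merge d(36) and 56: 92
merge 92 and a(101): 193
Each symbol's bit-cost is frequency × depth; summing gives 372 bits (equivalently 31 + 56 + 92 + 193).

372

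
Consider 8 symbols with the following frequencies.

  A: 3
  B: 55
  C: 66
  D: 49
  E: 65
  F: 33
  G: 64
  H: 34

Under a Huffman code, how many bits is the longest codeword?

Merge the two lowest-weight nodes at each step:
A(3) + F(33) → 36
H(34) + 36 → 70
D(49) + B(55) → 104
G(64) + E(65) → 129
C(66) + 70 → 136
104 + 129 → 233
136 + 233 → 369
The first pair merged (A, F) ends up deepest, at depth 4.

4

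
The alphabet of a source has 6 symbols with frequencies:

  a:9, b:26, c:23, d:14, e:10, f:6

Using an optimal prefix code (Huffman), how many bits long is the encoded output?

Merge the two smallest weights repeatedly:
merge f(6) and a(9): 15
merge e(10) and d(14): 24
merge 15 and c(23): 38
merge 24 and b(26): 50
merge 38 and 50: 88
Each symbol's bit-cost is frequency × depth; summing gives 215 bits (equivalently 15 + 24 + 38 + 50 + 88).

215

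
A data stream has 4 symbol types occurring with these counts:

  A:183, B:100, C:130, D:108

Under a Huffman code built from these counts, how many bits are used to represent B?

Build the tree from the bottom:
combine B(100), D(108) → 208
combine C(130), A(183) → 313
combine 208, 313 → 521
B sits 2 levels below the root, so its codeword is 2 bits.

2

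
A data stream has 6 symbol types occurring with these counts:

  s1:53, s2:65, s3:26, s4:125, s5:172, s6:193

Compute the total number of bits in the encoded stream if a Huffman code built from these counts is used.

Merge the two smallest weights repeatedly:
s3(26) + s1(53) → 79
s2(65) + 79 → 144
s4(125) + 144 → 269
s5(172) + s6(193) → 365
269 + 365 → 634
Total encoded bits = sum of merged weights = 79 + 144 + 269 + 365 + 634 = 1491.

1491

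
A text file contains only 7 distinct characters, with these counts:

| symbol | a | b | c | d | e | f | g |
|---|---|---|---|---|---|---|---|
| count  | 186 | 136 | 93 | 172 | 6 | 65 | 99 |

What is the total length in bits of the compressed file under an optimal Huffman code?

Build the Huffman tree bottom-up:
combine e(6), f(65) → 71
combine 71, c(93) → 164
combine g(99), b(136) → 235
combine 164, d(172) → 336
combine a(186), 235 → 421
combine 336, 421 → 757
Total encoded bits = sum of merged weights = 71 + 164 + 235 + 336 + 421 + 757 = 1984.

1984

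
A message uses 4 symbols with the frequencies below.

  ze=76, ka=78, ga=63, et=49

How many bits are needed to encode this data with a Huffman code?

Build the Huffman tree bottom-up:
et(49) + ga(63) → 112
ze(76) + ka(78) → 154
112 + 154 → 266
Each symbol's bit-cost is frequency × depth; summing gives 532 bits (equivalently 112 + 154 + 266).

532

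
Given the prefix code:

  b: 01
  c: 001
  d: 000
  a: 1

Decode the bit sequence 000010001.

dbda

Read left to right; each codeword is recognised as soon as it completes (prefix code):
  000→d | 01→b | 000→d | 1→a
Decoded message: dbda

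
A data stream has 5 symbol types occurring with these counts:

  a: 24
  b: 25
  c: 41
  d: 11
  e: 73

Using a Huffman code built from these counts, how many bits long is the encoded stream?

Merge the two smallest weights repeatedly:
merge d(11) and a(24): 35
merge b(25) and 35: 60
merge c(41) and 60: 101
merge e(73) and 101: 174
Total encoded bits = sum of merged weights = 35 + 60 + 101 + 174 = 370.

370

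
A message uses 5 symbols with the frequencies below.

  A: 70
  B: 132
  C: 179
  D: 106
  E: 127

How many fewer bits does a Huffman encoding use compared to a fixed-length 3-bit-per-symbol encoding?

438

Fixed-length: 3 bits × 614 symbols = 1842 bits.
Huffman merges:
merge A(70) and D(106): 176
merge E(127) and B(132): 259
merge 176 and C(179): 355
merge 259 and 355: 614
Huffman total = 176 + 259 + 355 + 614 = 1404 bits.
Saving = 1842 − 1404 = 438 bits.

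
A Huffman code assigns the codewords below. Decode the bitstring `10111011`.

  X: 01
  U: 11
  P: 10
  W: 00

PUPU

Read left to right; each codeword is recognised as soon as it completes (prefix code):
  10→P | 11→U | 10→P | 11→U
Decoded message: PUPU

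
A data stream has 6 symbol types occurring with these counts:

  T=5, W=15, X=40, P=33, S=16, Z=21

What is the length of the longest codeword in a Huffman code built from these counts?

4

Merge the two lowest-weight nodes at each step:
T(5) + W(15) → 20
S(16) + 20 → 36
Z(21) + P(33) → 54
36 + X(40) → 76
54 + 76 → 130
Maximum depth reached is 4.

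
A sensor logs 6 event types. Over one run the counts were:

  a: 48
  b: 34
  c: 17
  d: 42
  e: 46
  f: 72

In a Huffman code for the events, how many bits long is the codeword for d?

3

Repeatedly merge the two smallest:
c(17) + b(34) → 51
d(42) + e(46) → 88
a(48) + 51 → 99
f(72) + 88 → 160
99 + 160 → 259
The subtree containing d is merged 3 times, so code length = 3.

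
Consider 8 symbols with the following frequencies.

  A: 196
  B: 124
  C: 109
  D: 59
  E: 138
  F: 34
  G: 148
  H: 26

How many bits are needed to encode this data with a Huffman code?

Build the Huffman tree bottom-up:
H(26) + F(34) → 60
D(59) + 60 → 119
C(109) + 119 → 228
B(124) + E(138) → 262
G(148) + A(196) → 344
228 + 262 → 490
344 + 490 → 834
Each symbol's bit-cost is frequency × depth; summing gives 2337 bits (equivalently 60 + 119 + 228 + 262 + 344 + 490 + 834).

2337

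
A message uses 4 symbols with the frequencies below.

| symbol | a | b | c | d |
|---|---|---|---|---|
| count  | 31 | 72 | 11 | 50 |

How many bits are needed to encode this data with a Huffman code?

Build the Huffman tree bottom-up:
c(11) + a(31) → 42
42 + d(50) → 92
b(72) + 92 → 164
The encoded length is the sum of every internal node's weight: 42 + 92 + 164 = 298 bits.

298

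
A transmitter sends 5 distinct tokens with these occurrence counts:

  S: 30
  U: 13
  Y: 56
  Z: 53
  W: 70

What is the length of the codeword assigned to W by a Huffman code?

Repeatedly merge the two smallest:
combine U(13), S(30) → 43
combine 43, Z(53) → 96
combine Y(56), W(70) → 126
combine 96, 126 → 222
W sits 2 levels below the root, so its codeword is 2 bits.

2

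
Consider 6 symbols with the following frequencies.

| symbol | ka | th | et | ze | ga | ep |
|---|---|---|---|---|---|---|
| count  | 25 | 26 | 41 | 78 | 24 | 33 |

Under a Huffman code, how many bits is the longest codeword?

Merge the two lowest-weight nodes at each step:
merge ga(24) and ka(25): 49
merge th(26) and ep(33): 59
merge et(41) and 49: 90
merge 59 and ze(78): 137
merge 90 and 137: 227
The first pair merged (ga, ka) ends up deepest, at depth 3.

3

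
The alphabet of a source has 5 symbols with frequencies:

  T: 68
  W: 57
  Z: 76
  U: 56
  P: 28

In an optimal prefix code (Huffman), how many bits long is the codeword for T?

2

Repeatedly merge the two smallest:
merge P(28) and U(56): 84
merge W(57) and T(68): 125
merge Z(76) and 84: 160
merge 125 and 160: 285
T sits 2 levels below the root, so its codeword is 2 bits.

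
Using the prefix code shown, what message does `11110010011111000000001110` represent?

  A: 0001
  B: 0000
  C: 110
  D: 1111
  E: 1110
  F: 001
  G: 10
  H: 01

DFFDBBE

Read left to right; each codeword is recognised as soon as it completes (prefix code):
  1111→D | 001→F | 001→F | 1111→D | 0000→B | 0000→B | 1110→E
Decoded message: DFFDBBE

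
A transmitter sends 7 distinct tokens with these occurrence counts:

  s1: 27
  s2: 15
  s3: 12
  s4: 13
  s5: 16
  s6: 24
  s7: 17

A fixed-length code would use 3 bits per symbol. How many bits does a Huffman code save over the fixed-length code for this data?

Fixed-length: 3 bits × 124 symbols = 372 bits.
Huffman merges:
s3(12) + s4(13) → 25
s2(15) + s5(16) → 31
s7(17) + s6(24) → 41
25 + s1(27) → 52
31 + 41 → 72
52 + 72 → 124
Huffman total = 25 + 31 + 41 + 52 + 72 + 124 = 345 bits.
Saving = 372 − 345 = 27 bits.

27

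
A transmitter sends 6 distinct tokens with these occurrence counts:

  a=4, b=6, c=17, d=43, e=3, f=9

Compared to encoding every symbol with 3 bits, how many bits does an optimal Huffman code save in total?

Fixed-length: 3 bits × 82 symbols = 246 bits.
Huffman merges:
merge e(3) and a(4): 7
merge b(6) and 7: 13
merge f(9) and 13: 22
merge c(17) and 22: 39
merge 39 and d(43): 82
Huffman total = 7 + 13 + 22 + 39 + 82 = 163 bits.
Saving = 246 − 163 = 83 bits.

83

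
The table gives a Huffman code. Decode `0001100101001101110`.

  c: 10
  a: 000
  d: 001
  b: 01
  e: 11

Read left to right; each codeword is recognised as soon as it completes (prefix code):
  000→a | 11→e | 001→d | 01→b | 001→d | 10→c | 11→e | 10→c
Decoded message: aedbdcec

aedbdcec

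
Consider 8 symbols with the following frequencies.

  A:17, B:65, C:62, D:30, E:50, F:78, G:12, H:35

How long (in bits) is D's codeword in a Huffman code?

Build the tree from the bottom:
G(12) + A(17) → 29
29 + D(30) → 59
H(35) + E(50) → 85
59 + C(62) → 121
B(65) + F(78) → 143
85 + 121 → 206
143 + 206 → 349
D's leaf is at depth 4, giving a 4-bit codeword.

4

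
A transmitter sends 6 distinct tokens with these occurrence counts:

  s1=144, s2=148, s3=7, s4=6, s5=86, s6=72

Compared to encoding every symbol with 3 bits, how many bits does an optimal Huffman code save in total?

365

Fixed-length: 3 bits × 463 symbols = 1389 bits.
Huffman merges:
combine s4(6), s3(7) → 13
combine 13, s6(72) → 85
combine 85, s5(86) → 171
combine s1(144), s2(148) → 292
combine 171, 292 → 463
Huffman total = 13 + 85 + 171 + 292 + 463 = 1024 bits.
Saving = 1389 − 1024 = 365 bits.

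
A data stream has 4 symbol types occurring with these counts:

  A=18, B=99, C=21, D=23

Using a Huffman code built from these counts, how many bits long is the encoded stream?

262

Merge the two smallest weights repeatedly:
combine A(18), C(21) → 39
combine D(23), 39 → 62
combine 62, B(99) → 161
The encoded length is the sum of every internal node's weight: 39 + 62 + 161 = 262 bits.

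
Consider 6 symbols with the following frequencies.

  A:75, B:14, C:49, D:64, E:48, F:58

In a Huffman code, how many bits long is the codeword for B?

3

Huffman merges, smallest pair first:
combine B(14), E(48) → 62
combine C(49), F(58) → 107
combine 62, D(64) → 126
combine A(75), 107 → 182
combine 126, 182 → 308
B's leaf is at depth 3, giving a 3-bit codeword.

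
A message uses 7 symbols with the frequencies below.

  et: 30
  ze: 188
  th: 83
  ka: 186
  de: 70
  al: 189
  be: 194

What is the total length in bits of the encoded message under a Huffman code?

Build the Huffman tree bottom-up:
merge et(30) and de(70): 100
merge th(83) and 100: 183
merge 183 and ka(186): 369
merge ze(188) and al(189): 377
merge be(194) and 369: 563
merge 377 and 563: 940
Each symbol's bit-cost is frequency × depth; summing gives 2532 bits (equivalently 100 + 183 + 369 + 377 + 563 + 940).

2532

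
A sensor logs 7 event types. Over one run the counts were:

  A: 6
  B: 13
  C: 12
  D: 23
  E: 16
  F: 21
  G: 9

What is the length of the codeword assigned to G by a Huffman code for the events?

Repeatedly merge the two smallest:
merge A(6) and G(9): 15
merge C(12) and B(13): 25
merge 15 and E(16): 31
merge F(21) and D(23): 44
merge 25 and 31: 56
merge 44 and 56: 100
G sits 4 levels below the root, so its codeword is 4 bits.

4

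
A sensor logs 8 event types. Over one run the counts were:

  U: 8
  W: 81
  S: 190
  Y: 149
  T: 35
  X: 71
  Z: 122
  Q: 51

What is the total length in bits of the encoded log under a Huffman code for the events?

Greedily combine the two least-frequent nodes:
merge U(8) and T(35): 43
merge 43 and Q(51): 94
merge X(71) and W(81): 152
merge 94 and Z(122): 216
merge Y(149) and 152: 301
merge S(190) and 216: 406
merge 301 and 406: 707
The encoded length is the sum of every internal node's weight: 43 + 94 + 152 + 216 + 301 + 406 + 707 = 1919 bits.

1919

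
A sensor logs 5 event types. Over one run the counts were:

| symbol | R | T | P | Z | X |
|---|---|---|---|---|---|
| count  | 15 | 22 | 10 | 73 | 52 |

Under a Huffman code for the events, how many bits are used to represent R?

Repeatedly merge the two smallest:
merge P(10) and R(15): 25
merge T(22) and 25: 47
merge 47 and X(52): 99
merge Z(73) and 99: 172
R's leaf is at depth 4, giving a 4-bit codeword.

4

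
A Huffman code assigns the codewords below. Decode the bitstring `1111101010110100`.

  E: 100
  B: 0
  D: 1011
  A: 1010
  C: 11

Read left to right; each codeword is recognised as soon as it completes (prefix code):
  11→C | 11→C | 1010→A | 1011→D | 0→B | 100→E
Decoded message: CCADBE

CCADBE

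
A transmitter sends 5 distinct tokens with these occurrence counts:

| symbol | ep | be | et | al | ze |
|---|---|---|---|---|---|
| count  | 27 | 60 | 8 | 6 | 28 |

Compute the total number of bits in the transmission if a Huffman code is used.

253

Merge the two smallest weights repeatedly:
merge al(6) and et(8): 14
merge 14 and ep(27): 41
merge ze(28) and 41: 69
merge be(60) and 69: 129
Each symbol's bit-cost is frequency × depth; summing gives 253 bits (equivalently 14 + 41 + 69 + 129).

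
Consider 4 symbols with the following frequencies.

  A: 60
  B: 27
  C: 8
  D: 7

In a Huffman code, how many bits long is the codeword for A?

Build the tree from the bottom:
D(7) + C(8) → 15
15 + B(27) → 42
42 + A(60) → 102
A is merged only at the final step, so code length = 1.

1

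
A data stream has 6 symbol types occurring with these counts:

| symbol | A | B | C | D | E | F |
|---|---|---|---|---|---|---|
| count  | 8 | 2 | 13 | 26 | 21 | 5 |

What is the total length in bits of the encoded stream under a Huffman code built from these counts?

172

Build the Huffman tree bottom-up:
merge B(2) and F(5): 7
merge 7 and A(8): 15
merge C(13) and 15: 28
merge E(21) and D(26): 47
merge 28 and 47: 75
The encoded length is the sum of every internal node's weight: 7 + 15 + 28 + 47 + 75 = 172 bits.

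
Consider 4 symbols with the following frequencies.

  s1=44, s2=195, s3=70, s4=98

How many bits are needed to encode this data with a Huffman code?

Build the Huffman tree bottom-up:
combine s1(44), s3(70) → 114
combine s4(98), 114 → 212
combine s2(195), 212 → 407
Each symbol's bit-cost is frequency × depth; summing gives 733 bits (equivalently 114 + 212 + 407).

733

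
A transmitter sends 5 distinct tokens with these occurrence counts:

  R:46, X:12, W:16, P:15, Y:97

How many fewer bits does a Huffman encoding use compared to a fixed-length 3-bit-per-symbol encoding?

213

Fixed-length: 3 bits × 186 symbols = 558 bits.
Huffman merges:
combine X(12), P(15) → 27
combine W(16), 27 → 43
combine 43, R(46) → 89
combine 89, Y(97) → 186
Huffman total = 27 + 43 + 89 + 186 = 345 bits.
Saving = 558 − 345 = 213 bits.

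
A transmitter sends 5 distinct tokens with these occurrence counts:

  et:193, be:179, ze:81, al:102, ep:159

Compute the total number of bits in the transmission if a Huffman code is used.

Merge the two smallest weights repeatedly:
merge ze(81) and al(102): 183
merge ep(159) and be(179): 338
merge 183 and et(193): 376
merge 338 and 376: 714
The encoded length is the sum of every internal node's weight: 183 + 338 + 376 + 714 = 1611 bits.

1611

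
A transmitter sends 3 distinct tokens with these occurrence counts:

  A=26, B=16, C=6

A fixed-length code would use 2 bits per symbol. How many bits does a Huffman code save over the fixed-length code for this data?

Fixed-length: 2 bits × 48 symbols = 96 bits.
Huffman merges:
merge C(6) and B(16): 22
merge 22 and A(26): 48
Huffman total = 22 + 48 = 70 bits.
Saving = 96 − 70 = 26 bits.

26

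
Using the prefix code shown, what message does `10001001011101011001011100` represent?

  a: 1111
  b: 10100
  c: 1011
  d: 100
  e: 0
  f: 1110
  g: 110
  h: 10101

Read left to right; each codeword is recognised as soon as it completes (prefix code):
  100→d | 0→e | 100→d | 1011→c | 10101→h | 100→d | 1011→c | 100→d
Decoded message: dedchdcd

dedchdcd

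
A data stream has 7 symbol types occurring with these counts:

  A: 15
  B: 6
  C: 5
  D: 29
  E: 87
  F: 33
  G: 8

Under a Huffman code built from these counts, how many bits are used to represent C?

5

Huffman merges, smallest pair first:
C(5) + B(6) → 11
G(8) + 11 → 19
A(15) + 19 → 34
D(29) + F(33) → 62
34 + 62 → 96
E(87) + 96 → 183
C sits 5 levels below the root, so its codeword is 5 bits.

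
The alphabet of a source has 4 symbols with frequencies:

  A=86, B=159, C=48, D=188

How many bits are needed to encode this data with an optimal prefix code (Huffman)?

Greedily combine the two least-frequent nodes:
C(48) + A(86) → 134
134 + B(159) → 293
D(188) + 293 → 481
Each symbol's bit-cost is frequency × depth; summing gives 908 bits (equivalently 134 + 293 + 481).

908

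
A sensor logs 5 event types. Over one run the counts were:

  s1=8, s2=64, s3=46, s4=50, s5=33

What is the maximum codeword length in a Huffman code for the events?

Merge the two lowest-weight nodes at each step:
merge s1(8) and s5(33): 41
merge 41 and s3(46): 87
merge s4(50) and s2(64): 114
merge 87 and 114: 201
The first pair merged (s1, s5) ends up deepest, at depth 3.

3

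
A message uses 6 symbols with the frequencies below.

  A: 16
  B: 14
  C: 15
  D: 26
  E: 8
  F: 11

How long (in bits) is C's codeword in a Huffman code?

3

Build the tree from the bottom:
merge E(8) and F(11): 19
merge B(14) and C(15): 29
merge A(16) and 19: 35
merge D(26) and 29: 55
merge 35 and 55: 90
C sits 3 levels below the root, so its codeword is 3 bits.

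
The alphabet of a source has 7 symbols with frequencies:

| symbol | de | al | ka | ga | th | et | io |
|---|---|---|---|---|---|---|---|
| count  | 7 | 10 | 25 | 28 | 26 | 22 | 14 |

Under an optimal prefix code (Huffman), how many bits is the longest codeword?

Merge the two lowest-weight nodes at each step:
de(7) + al(10) → 17
io(14) + 17 → 31
et(22) + ka(25) → 47
th(26) + ga(28) → 54
31 + 47 → 78
54 + 78 → 132
The rarest symbols sit at the bottom; the longest codeword is 4 bits.

4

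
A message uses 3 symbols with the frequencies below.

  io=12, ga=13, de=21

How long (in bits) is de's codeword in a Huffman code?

1

Repeatedly merge the two smallest:
combine io(12), ga(13) → 25
combine de(21), 25 → 46
de sits one level below the root: a 1-bit codeword.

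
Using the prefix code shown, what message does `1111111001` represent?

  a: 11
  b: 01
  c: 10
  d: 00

aaacb

Read left to right; each codeword is recognised as soon as it completes (prefix code):
  11→a | 11→a | 11→a | 10→c | 01→b
Decoded message: aaacb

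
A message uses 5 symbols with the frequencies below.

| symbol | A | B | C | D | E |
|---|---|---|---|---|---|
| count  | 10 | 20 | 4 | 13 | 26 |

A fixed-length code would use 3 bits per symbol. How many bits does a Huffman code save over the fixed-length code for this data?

Fixed-length: 3 bits × 73 symbols = 219 bits.
Huffman merges:
merge C(4) and A(10): 14
merge D(13) and 14: 27
merge B(20) and E(26): 46
merge 27 and 46: 73
Huffman total = 14 + 27 + 46 + 73 = 160 bits.
Saving = 219 − 160 = 59 bits.

59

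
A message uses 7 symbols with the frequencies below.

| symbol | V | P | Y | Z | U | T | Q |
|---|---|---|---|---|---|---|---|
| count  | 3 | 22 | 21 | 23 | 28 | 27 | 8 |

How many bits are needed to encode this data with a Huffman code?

Merge the two smallest weights repeatedly:
merge V(3) and Q(8): 11
merge 11 and Y(21): 32
merge P(22) and Z(23): 45
merge T(27) and U(28): 55
merge 32 and 45: 77
merge 55 and 77: 132
Each symbol's bit-cost is frequency × depth; summing gives 352 bits (equivalently 11 + 32 + 45 + 55 + 77 + 132).

352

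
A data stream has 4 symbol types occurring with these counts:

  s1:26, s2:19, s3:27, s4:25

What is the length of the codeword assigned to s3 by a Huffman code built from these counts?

Huffman merges, smallest pair first:
s2(19) + s4(25) → 44
s1(26) + s3(27) → 53
44 + 53 → 97
s3's leaf is at depth 2, giving a 2-bit codeword.

2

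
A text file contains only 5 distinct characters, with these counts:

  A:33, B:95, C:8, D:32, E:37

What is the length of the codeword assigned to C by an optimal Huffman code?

Build the tree from the bottom:
combine C(8), D(32) → 40
combine A(33), E(37) → 70
combine 40, 70 → 110
combine B(95), 110 → 205
C sits 3 levels below the root, so its codeword is 3 bits.

3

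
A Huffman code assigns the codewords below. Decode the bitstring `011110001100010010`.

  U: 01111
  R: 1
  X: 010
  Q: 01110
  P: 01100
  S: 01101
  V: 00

UVPXX

Read left to right; each codeword is recognised as soon as it completes (prefix code):
  01111→U | 00→V | 01100→P | 010→X | 010→X
Decoded message: UVPXX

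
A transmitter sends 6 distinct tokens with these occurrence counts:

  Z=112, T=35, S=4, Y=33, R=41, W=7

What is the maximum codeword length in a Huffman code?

Merge the two lowest-weight nodes at each step:
combine S(4), W(7) → 11
combine 11, Y(33) → 44
combine T(35), R(41) → 76
combine 44, 76 → 120
combine Z(112), 120 → 232
The rarest symbols sit at the bottom; the longest codeword is 4 bits.

4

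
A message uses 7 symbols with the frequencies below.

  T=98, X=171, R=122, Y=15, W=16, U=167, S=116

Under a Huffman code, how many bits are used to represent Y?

Huffman merges, smallest pair first:
Y(15) + W(16) → 31
31 + T(98) → 129
S(116) + R(122) → 238
129 + U(167) → 296
X(171) + 238 → 409
296 + 409 → 705
Y's leaf is at depth 4, giving a 4-bit codeword.

4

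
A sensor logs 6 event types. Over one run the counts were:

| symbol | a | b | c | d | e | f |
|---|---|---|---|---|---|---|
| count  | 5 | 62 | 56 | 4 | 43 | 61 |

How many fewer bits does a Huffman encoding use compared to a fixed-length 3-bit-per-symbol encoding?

170

Fixed-length: 3 bits × 231 symbols = 693 bits.
Huffman merges:
d(4) + a(5) → 9
9 + e(43) → 52
52 + c(56) → 108
f(61) + b(62) → 123
108 + 123 → 231
Huffman total = 9 + 52 + 108 + 123 + 231 = 523 bits.
Saving = 693 − 523 = 170 bits.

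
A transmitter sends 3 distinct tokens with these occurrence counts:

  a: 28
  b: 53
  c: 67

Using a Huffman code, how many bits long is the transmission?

229

Merge the two smallest weights repeatedly:
a(28) + b(53) → 81
c(67) + 81 → 148
Each symbol's bit-cost is frequency × depth; summing gives 229 bits (equivalently 81 + 148).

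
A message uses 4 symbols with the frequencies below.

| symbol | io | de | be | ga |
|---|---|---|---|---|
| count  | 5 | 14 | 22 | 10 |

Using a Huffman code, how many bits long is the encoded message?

95

Greedily combine the two least-frequent nodes:
io(5) + ga(10) → 15
de(14) + 15 → 29
be(22) + 29 → 51
Each symbol's bit-cost is frequency × depth; summing gives 95 bits (equivalently 15 + 29 + 51).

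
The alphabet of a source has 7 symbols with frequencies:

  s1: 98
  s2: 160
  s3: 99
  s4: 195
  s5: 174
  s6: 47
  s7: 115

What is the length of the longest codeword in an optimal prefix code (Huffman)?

Merge the two lowest-weight nodes at each step:
s6(47) + s1(98) → 145
s3(99) + s7(115) → 214
145 + s2(160) → 305
s5(174) + s4(195) → 369
214 + 305 → 519
369 + 519 → 888
The rarest symbols sit at the bottom; the longest codeword is 4 bits.

4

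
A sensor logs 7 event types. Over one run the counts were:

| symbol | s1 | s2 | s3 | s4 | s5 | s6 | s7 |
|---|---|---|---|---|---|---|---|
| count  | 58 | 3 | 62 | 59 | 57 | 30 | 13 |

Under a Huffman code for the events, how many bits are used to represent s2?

Build the tree from the bottom:
combine s2(3), s7(13) → 16
combine 16, s6(30) → 46
combine 46, s5(57) → 103
combine s1(58), s4(59) → 117
combine s3(62), 103 → 165
combine 117, 165 → 282
s2's leaf is at depth 5, giving a 5-bit codeword.

5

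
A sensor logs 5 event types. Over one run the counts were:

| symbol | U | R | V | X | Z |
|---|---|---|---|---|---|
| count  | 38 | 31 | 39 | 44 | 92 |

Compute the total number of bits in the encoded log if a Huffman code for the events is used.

Build the Huffman tree bottom-up:
combine R(31), U(38) → 69
combine V(39), X(44) → 83
combine 69, 83 → 152
combine Z(92), 152 → 244
Total encoded bits = sum of merged weights = 69 + 83 + 152 + 244 = 548.

548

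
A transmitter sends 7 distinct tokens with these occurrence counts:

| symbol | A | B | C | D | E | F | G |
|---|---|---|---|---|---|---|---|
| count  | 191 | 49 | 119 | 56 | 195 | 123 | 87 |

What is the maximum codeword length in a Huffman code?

4

Merge the two lowest-weight nodes at each step:
B(49) + D(56) → 105
G(87) + 105 → 192
C(119) + F(123) → 242
A(191) + 192 → 383
E(195) + 242 → 437
383 + 437 → 820
The rarest symbols sit at the bottom; the longest codeword is 4 bits.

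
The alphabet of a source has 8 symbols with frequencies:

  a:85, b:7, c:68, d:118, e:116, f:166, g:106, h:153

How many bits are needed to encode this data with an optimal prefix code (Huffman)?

Merge the two smallest weights repeatedly:
b(7) + c(68) → 75
75 + a(85) → 160
g(106) + e(116) → 222
d(118) + h(153) → 271
160 + f(166) → 326
222 + 271 → 493
326 + 493 → 819
Each symbol's bit-cost is frequency × depth; summing gives 2366 bits (equivalently 75 + 160 + 222 + 271 + 326 + 493 + 819).

2366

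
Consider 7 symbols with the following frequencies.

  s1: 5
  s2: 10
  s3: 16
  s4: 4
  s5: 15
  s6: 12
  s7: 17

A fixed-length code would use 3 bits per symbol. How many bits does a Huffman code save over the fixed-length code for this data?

Fixed-length: 3 bits × 79 symbols = 237 bits.
Huffman merges:
merge s4(4) and s1(5): 9
merge 9 and s2(10): 19
merge s6(12) and s5(15): 27
merge s3(16) and s7(17): 33
merge 19 and 27: 46
merge 33 and 46: 79
Huffman total = 9 + 19 + 27 + 33 + 46 + 79 = 213 bits.
Saving = 237 − 213 = 24 bits.

24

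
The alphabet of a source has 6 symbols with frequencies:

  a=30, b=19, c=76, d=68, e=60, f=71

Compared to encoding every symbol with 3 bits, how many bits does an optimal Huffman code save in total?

166

Fixed-length: 3 bits × 324 symbols = 972 bits.
Huffman merges:
combine b(19), a(30) → 49
combine 49, e(60) → 109
combine d(68), f(71) → 139
combine c(76), 109 → 185
combine 139, 185 → 324
Huffman total = 49 + 109 + 139 + 185 + 324 = 806 bits.
Saving = 972 − 806 = 166 bits.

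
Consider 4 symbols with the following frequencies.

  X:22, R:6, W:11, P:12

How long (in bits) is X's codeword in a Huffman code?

1

Huffman merges, smallest pair first:
merge R(6) and W(11): 17
merge P(12) and 17: 29
merge X(22) and 29: 51
X sits one level below the root: a 1-bit codeword.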